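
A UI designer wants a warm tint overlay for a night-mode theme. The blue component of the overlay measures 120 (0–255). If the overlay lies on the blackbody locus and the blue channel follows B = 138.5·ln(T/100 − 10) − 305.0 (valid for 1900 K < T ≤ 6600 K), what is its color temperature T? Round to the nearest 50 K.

3150 K

ln(t − 10) = (120 + 305.0) / 138.5 = 3.0686.
t − 10 = e^3.0686 = 21.512, so t = 31.512.
T = 100·t = 3151 K → 3150 K to the nearest 50 K.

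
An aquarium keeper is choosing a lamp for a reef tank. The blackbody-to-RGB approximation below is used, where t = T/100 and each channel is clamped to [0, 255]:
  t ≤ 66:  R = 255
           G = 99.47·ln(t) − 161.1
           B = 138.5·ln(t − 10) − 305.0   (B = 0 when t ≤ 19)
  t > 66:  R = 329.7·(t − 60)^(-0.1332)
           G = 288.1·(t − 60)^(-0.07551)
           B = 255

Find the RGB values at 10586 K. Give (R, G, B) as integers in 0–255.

(198, 216, 255)

t = 10586/100 = 105.86; the t > 66 branch applies.
R = 329.7·(105.86 − 60)^(-0.1332) = 329.7·45.86^(-0.1332) = 329.7·0.60075 = 198.069.
G = 288.1·(105.86 − 60)^(-0.07551) = 288.1·45.86^(-0.07551) = 288.1·0.74911 = 215.818.
B = 255 by definition for t > 66.
Rounded: (198, 216, 255).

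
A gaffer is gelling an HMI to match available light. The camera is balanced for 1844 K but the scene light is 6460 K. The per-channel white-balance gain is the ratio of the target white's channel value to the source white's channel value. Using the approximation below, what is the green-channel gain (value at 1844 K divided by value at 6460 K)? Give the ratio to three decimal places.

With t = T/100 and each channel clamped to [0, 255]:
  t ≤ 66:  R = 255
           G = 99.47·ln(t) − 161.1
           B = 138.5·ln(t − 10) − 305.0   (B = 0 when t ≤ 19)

0.508

At 6460 K (t = 64.6):
  G = 99.47·ln 64.6 − 161.1 = 99.47·4.1682 − 161.1 = 253.512.
At 1844 K (t = 18.44):
  G = 99.47·ln 18.44 − 161.1 = 99.47·2.9145 − 161.1 = 128.808.
Gain = 128.808 / 253.512 = 0.5081 → 0.508.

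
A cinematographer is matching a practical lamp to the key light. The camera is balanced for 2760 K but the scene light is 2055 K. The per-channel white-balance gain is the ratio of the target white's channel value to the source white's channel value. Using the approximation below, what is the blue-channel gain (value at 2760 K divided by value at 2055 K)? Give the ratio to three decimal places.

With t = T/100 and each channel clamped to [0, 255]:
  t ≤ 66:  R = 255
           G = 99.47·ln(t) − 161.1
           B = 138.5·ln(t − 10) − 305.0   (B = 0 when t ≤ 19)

4.324

At 2055 K (t = 20.55):
  B = 138.5·ln(20.55 − 10) − 305.0 = 138.5·ln 10.55 − 305.0 = 138.5·2.3561 − 305.0 = 21.323.
At 2760 K (t = 27.6):
  B = 138.5·ln(27.6 − 10) − 305.0 = 138.5·ln 17.6 − 305.0 = 138.5·2.8679 − 305.0 = 92.204.
Gain = 92.204 / 21.323 = 4.3241 → 4.324.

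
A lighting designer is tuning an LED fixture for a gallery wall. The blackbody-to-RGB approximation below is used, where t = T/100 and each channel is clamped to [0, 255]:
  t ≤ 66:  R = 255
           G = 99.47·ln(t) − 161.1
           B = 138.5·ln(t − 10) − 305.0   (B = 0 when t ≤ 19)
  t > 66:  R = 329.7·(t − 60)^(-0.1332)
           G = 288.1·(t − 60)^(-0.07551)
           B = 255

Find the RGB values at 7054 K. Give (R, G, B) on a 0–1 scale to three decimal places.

t = 7054/100 = 70.54; the t > 66 branch applies.
R = 329.7·(70.54 − 60)^(-0.1332) = 329.7·10.54^(-0.1332) = 329.7·0.73073 = 240.922.
G = 288.1·(70.54 − 60)^(-0.07551) = 288.1·10.54^(-0.07551) = 288.1·0.83708 = 241.162.
B = 255 by definition for t > 66.
Dividing each by 255: (0.9448, 0.9457, 1.0000) → (0.945, 0.946, 1.000).

(0.945, 0.946, 1.000)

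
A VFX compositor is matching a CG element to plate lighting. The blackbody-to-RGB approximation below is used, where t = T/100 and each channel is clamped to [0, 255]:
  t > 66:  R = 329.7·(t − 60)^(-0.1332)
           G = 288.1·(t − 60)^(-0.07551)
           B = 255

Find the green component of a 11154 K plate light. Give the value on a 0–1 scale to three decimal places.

t = 11154/100 = 111.54; the t > 66 branch applies.
G = 288.1·(111.54 − 60)^(-0.07551) = 288.1·51.54^(-0.07551) = 288.1·0.74253 = 213.924.
On a 0–1 scale: 213.924/255 = 0.8389 → 0.839.

0.839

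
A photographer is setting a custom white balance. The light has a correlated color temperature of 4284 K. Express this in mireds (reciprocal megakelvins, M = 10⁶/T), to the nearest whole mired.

M = 10⁶ / 4284 = 233.427 → 233 mireds.

233 mireds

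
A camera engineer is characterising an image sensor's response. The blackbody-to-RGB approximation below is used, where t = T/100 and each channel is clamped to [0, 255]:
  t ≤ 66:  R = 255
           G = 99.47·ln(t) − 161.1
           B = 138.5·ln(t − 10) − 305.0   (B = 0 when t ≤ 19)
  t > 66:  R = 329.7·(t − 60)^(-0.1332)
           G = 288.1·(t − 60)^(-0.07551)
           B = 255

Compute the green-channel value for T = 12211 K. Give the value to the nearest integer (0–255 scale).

211

t = 12211/100 = 122.11; the t > 66 branch applies.
G = 288.1·(122.11 − 60)^(-0.07551) = 288.1·62.11^(-0.07551) = 288.1·0.73215 = 210.932.
Rounded: 211.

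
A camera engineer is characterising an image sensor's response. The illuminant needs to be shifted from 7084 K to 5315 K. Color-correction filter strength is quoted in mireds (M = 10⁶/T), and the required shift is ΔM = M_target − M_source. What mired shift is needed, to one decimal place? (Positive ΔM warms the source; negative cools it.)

+47.0 mireds

M_source = 10⁶/7084 = 141.163; M_target = 10⁶/5315 = 188.147.
ΔM = 188.147 − 141.163 = 46.984 → +47.0 mireds, a warming shift.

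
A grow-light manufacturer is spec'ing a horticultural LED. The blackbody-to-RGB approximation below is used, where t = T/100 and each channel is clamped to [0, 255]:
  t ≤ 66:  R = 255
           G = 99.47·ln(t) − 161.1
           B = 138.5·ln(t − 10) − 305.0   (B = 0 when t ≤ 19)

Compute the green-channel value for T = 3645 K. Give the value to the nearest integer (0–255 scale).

197

t = 3645/100 = 36.45; the t ≤ 66 branch applies.
G = 99.47·ln 36.45 − 161.1 = 99.47·3.5959 − 161.1 = 196.588.
Rounded: 197.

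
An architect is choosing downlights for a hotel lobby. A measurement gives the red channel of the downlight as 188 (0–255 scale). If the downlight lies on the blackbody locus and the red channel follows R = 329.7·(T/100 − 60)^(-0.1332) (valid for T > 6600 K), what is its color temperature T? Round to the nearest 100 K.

12800 K

(t − 60)^(-0.1332) = 188/329.7 = 0.57022.
t − 60 = 0.57022^(1/-0.1332) = 0.57022^(-7.508) = 67.848, so t = 127.848.
T = 100·t = 12785 K → 12800 K to the nearest 100 K.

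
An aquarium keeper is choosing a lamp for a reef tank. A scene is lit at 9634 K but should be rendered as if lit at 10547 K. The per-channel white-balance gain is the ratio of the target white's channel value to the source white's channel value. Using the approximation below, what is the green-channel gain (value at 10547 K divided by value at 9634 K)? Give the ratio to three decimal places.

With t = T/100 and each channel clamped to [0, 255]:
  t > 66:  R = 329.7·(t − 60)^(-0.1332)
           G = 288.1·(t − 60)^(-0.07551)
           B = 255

At 9634 K (t = 96.34):
  G = 288.1·(96.34 − 60)^(-0.07551) = 288.1·36.34^(-0.07551) = 288.1·0.76239 = 219.644.
At 10547 K (t = 105.47):
  G = 288.1·(105.47 − 60)^(-0.07551) = 288.1·45.47^(-0.07551) = 288.1·0.74959 = 215.958.
Gain = 215.958 / 219.644 = 0.9832 → 0.983.

0.983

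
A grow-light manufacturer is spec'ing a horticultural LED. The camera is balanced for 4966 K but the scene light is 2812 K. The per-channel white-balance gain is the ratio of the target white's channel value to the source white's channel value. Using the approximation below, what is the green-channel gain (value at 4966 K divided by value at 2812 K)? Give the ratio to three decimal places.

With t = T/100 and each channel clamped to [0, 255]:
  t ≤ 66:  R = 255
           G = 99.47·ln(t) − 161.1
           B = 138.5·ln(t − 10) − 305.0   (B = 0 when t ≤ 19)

At 2812 K (t = 28.12):
  G = 99.47·ln 28.12 − 161.1 = 99.47·3.3365 − 161.1 = 170.780.
At 4966 K (t = 49.66):
  G = 99.47·ln 49.66 − 161.1 = 99.47·3.9052 − 161.1 = 227.350.
Gain = 227.350 / 170.780 = 1.3312 → 1.331.

1.331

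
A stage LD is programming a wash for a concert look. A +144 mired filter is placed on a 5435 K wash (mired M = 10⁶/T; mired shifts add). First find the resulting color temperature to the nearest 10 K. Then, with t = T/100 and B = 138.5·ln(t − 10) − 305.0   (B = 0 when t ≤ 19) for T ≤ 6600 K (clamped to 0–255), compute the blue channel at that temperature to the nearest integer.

113

M_in = 10⁶/5435 = 183.99; M_out = 183.99 + (+144) = 327.99.
T_out = 10⁶/327.99 = 3048.8 K → 3050 K; t = 30.5.
B = 138.5·ln(30.5 − 10) − 305.0 = 138.5·ln 20.5 − 305.0 = 138.5·3.0204 − 305.0 = 113.329.
Rounded: 113.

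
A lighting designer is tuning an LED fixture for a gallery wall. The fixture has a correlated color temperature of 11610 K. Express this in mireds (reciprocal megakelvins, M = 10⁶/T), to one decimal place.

M = 10⁶ / 11610 = 86.133 → 86.1 mireds.

86.1 mireds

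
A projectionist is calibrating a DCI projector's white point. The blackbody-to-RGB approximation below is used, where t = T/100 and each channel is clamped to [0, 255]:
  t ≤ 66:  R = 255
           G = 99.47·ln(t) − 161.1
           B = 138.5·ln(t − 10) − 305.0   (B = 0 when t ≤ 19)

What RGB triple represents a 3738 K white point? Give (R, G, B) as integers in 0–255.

(255, 199, 153)

t = 3738/100 = 37.38; the t ≤ 66 branch applies.
R = 255 by definition for t ≤ 66.
G = 99.47·ln 37.38 − 161.1 = 99.47·3.6211 − 161.1 = 199.094.
B = 138.5·ln(37.38 − 10) − 305.0 = 138.5·ln 27.38 − 305.0 = 138.5·3.3098 − 305.0 = 153.409.
Rounded: (255, 199, 153).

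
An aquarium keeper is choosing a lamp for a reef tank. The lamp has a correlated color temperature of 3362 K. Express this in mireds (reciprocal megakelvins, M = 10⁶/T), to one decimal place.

297.4 mireds

M = 10⁶ / 3362 = 297.442 → 297.4 mireds.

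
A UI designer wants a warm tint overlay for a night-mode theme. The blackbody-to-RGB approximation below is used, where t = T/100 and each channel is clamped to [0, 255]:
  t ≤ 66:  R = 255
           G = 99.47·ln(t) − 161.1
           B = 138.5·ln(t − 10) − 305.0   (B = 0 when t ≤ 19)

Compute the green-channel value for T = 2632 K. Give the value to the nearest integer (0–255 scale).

164

t = 2632/100 = 26.32; the t ≤ 66 branch applies.
G = 99.47·ln 26.32 − 161.1 = 99.47·3.2703 − 161.1 = 164.200.
Rounded: 164.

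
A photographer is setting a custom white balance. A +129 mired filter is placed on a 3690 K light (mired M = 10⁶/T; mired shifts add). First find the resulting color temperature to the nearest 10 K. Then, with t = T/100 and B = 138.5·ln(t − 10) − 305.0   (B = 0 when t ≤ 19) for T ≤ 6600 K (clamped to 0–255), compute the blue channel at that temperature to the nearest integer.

70

M_in = 10⁶/3690 = 271.00; M_out = 271.00 + (+129) = 400.00.
T_out = 10⁶/400.00 = 2500.0 K → 2500 K; t = 25.
B = 138.5·ln(25 − 10) − 305.0 = 138.5·ln 15 − 305.0 = 138.5·2.7081 − 305.0 = 70.065.
Rounded: 70.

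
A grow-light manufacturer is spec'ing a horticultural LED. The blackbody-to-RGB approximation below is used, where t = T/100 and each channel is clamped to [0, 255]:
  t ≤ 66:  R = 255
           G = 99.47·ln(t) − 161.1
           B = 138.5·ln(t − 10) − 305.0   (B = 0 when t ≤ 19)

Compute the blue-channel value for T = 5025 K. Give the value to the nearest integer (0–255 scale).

207

t = 5025/100 = 50.25; the t ≤ 66 branch applies.
B = 138.5·ln(50.25 − 10) − 305.0 = 138.5·ln 40.25 − 305.0 = 138.5·3.6951 − 305.0 = 206.773.
Rounded: 207.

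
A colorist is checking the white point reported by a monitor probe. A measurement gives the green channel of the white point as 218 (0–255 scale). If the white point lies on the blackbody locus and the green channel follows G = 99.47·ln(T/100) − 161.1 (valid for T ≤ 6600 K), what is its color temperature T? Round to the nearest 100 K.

4500 K

ln t = (218 + 161.1) / 99.47 = 3.8112.
t = e^3.8112 = 45.205.
T = 100·t = 4520 K → 4500 K to the nearest 100 K.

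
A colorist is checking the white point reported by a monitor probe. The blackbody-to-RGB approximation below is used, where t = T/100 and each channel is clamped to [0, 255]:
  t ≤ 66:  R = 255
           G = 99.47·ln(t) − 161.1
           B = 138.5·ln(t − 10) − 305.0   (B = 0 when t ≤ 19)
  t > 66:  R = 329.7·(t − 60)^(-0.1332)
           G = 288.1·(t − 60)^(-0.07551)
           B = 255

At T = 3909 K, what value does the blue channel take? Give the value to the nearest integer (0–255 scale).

162

t = 3909/100 = 39.09; the t ≤ 66 branch applies.
B = 138.5·ln(39.09 − 10) − 305.0 = 138.5·ln 29.09 − 305.0 = 138.5·3.3704 − 305.0 = 161.800.
Rounded: 162.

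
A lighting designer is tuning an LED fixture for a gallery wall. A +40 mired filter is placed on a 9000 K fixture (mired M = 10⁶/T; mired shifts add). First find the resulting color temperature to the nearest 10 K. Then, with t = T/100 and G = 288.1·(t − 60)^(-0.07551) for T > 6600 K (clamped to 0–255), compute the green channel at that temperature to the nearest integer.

251

M_in = 10⁶/9000 = 111.11; M_out = 111.11 + (+40) = 151.11.
T_out = 10⁶/151.11 = 6617.6 K → 6620 K; t = 66.2.
G = 288.1·(66.2 − 60)^(-0.07551) = 288.1·6.2^(-0.07551) = 288.1·0.87130 = 251.021.
Rounded: 251.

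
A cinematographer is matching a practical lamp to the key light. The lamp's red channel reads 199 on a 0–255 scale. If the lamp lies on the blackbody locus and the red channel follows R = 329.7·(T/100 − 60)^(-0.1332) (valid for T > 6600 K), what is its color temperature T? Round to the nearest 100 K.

10400 K

(t − 60)^(-0.1332) = 199/329.7 = 0.60358.
t − 60 = 0.60358^(1/-0.1332) = 0.60358^(-7.508) = 44.273, so t = 104.273.
T = 100·t = 10427 K → 10400 K to the nearest 100 K.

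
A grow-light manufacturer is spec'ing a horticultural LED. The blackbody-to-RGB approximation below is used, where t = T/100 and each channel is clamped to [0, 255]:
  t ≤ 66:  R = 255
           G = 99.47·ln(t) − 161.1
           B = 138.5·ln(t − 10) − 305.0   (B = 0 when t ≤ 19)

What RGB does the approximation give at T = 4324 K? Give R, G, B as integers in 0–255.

t = 4324/100 = 43.24; the t ≤ 66 branch applies.
R = 255 by definition for t ≤ 66.
G = 99.47·ln 43.24 − 161.1 = 99.47·3.7668 − 161.1 = 213.580.
B = 138.5·ln(43.24 − 10) − 305.0 = 138.5·ln 33.24 − 305.0 = 138.5·3.5038 − 305.0 = 180.270.
Rounded: (255, 214, 180).

R=255, G=214, B=180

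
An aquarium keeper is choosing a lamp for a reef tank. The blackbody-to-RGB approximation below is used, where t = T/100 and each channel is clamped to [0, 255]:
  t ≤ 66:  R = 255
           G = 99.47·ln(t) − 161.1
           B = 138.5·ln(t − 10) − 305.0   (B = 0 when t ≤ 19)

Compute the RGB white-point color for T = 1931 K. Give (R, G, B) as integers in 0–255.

(255, 133, 4)

t = 1931/100 = 19.31; the t ≤ 66 branch applies.
R = 255 by definition for t ≤ 66.
G = 99.47·ln 19.31 − 161.1 = 99.47·2.9606 − 161.1 = 133.393.
B = 138.5·ln(19.31 − 10) − 305.0 = 138.5·ln 9.31 − 305.0 = 138.5·2.2311 − 305.0 = 4.006.
Rounded: (255, 133, 4).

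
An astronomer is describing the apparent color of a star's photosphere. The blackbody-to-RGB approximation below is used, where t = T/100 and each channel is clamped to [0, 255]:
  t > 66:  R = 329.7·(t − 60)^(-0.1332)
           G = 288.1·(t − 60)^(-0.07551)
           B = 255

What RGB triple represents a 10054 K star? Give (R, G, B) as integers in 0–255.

t = 10054/100 = 100.54; the t > 66 branch applies.
R = 329.7·(100.54 − 60)^(-0.1332) = 329.7·40.54^(-0.1332) = 329.7·0.61070 = 201.349.
G = 288.1·(100.54 − 60)^(-0.07551) = 288.1·40.54^(-0.07551) = 288.1·0.75612 = 217.837.
B = 255 by definition for t > 66.
Rounded: (201, 218, 255).

(201, 218, 255)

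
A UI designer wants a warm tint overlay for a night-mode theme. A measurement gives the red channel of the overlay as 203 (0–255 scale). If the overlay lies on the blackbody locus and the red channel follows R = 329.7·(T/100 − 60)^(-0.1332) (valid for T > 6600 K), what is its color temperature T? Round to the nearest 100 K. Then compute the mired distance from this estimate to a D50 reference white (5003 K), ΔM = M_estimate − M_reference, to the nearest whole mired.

(t − 60)^(-0.1332) = 203/329.7 = 0.61571.
t − 60 = 0.61571^(1/-0.1332) = 0.61571^(-7.508) = 38.129, so t = 98.129.
T = 100·t = 9813 K → 9800 K to the nearest 100 K.
M_estimate = 10⁶/9800 = 102.04; M_reference = 10⁶/5003 = 199.88.
ΔM = 102.04 − 199.88 = -97.84 → -98 mireds.

-98 mireds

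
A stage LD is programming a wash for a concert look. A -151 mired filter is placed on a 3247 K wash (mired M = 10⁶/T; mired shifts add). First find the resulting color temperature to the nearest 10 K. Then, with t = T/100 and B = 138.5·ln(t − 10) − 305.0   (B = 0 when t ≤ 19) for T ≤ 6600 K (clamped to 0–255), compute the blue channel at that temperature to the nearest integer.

247

M_in = 10⁶/3247 = 307.98; M_out = 307.98 + (-151) = 156.98.
T_out = 10⁶/156.98 = 6370.4 K → 6370 K; t = 63.7.
B = 138.5·ln(63.7 − 10) − 305.0 = 138.5·ln 53.7 − 305.0 = 138.5·3.9834 − 305.0 = 246.703.
Rounded: 247.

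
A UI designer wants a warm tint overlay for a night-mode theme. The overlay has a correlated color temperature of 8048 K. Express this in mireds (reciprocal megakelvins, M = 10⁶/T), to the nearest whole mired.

M = 10⁶ / 8048 = 124.254 → 124 mireds.

124 mireds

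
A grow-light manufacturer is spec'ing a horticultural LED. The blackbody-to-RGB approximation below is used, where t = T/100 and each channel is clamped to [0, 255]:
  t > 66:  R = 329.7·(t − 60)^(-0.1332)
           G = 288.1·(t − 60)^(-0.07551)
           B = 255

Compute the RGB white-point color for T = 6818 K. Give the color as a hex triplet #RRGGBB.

t = 6818/100 = 68.18; the t > 66 branch applies.
R = 329.7·(68.18 − 60)^(-0.1332) = 329.7·8.18^(-0.1332) = 329.7·0.75583 = 249.196.
G = 288.1·(68.18 − 60)^(-0.07551) = 288.1·8.18^(-0.07551) = 288.1·0.85325 = 245.822.
B = 255 by definition for t > 66.
Rounded: (249, 246, 255).
In hex: #F9F6FF.

#F9F6FF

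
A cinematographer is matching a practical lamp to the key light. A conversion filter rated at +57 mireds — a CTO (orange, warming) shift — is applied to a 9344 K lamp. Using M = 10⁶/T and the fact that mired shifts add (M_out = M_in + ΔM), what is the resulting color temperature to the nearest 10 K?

M_in = 10⁶/9344 = 107.02 mireds.
M_out = 107.02 + (+57) = 164.02 mireds.
T_out = 10⁶/164.02 = 6096.8 K → 6100 K.

6100 K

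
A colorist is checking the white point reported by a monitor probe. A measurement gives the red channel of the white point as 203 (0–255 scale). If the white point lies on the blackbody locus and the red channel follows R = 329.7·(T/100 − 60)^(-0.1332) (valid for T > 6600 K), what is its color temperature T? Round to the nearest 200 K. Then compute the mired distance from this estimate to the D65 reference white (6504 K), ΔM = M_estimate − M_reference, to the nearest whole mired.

(t − 60)^(-0.1332) = 203/329.7 = 0.61571.
t − 60 = 0.61571^(1/-0.1332) = 0.61571^(-7.508) = 38.129, so t = 98.129.
T = 100·t = 9813 K → 9800 K to the nearest 200 K.
M_estimate = 10⁶/9800 = 102.04; M_reference = 10⁶/6504 = 153.75.
ΔM = 102.04 − 153.75 = -51.71 → -52 mireds.

-52 mireds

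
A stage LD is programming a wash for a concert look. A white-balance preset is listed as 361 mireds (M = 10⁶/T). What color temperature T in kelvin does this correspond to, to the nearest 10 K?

T = 10⁶ / 361 = 2770.08 K → 2770 K.

2770 K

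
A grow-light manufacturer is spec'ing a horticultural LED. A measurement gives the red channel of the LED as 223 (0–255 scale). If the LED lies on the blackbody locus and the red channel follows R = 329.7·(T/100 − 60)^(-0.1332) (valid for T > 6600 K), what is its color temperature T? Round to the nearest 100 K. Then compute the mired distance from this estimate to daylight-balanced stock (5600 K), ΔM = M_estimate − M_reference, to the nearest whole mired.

(t − 60)^(-0.1332) = 223/329.7 = 0.67637.
t − 60 = 0.67637^(1/-0.1332) = 0.67637^(-7.508) = 18.831, so t = 78.831.
T = 100·t = 7883 K → 7900 K to the nearest 100 K.
M_estimate = 10⁶/7900 = 126.58; M_reference = 10⁶/5600 = 178.57.
ΔM = 126.58 − 178.57 = -51.99 → -52 mireds.

-52 mireds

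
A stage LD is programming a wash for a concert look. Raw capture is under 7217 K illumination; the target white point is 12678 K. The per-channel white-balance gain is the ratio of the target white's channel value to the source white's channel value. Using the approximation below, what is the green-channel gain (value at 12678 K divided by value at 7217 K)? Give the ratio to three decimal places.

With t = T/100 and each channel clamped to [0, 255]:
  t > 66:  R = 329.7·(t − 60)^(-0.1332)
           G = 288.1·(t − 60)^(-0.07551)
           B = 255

At 7217 K (t = 72.17):
  G = 288.1·(72.17 − 60)^(-0.07551) = 288.1·12.17^(-0.07551) = 288.1·0.82804 = 238.557.
At 12678 K (t = 126.78):
  G = 288.1·(126.78 − 60)^(-0.07551) = 288.1·66.78^(-0.07551) = 288.1·0.72815 = 209.780.
Gain = 209.780 / 238.557 = 0.8794 → 0.879.

0.879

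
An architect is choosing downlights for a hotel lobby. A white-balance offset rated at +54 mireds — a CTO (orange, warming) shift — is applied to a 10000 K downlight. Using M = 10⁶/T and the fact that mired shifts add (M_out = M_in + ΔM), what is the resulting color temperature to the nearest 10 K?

6490 K

M_in = 10⁶/10000 = 100.00 mireds.
M_out = 100.00 + (+54) = 154.00 mireds.
T_out = 10⁶/154.00 = 6493.5 K → 6490 K.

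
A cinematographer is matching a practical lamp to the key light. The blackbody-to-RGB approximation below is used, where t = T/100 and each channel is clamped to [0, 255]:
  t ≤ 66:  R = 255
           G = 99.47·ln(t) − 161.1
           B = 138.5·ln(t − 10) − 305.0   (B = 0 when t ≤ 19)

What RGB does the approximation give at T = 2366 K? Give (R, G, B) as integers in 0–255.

(255, 154, 57)

t = 2366/100 = 23.66; the t ≤ 66 branch applies.
R = 255 by definition for t ≤ 66.
G = 99.47·ln 23.66 − 161.1 = 99.47·3.1638 − 161.1 = 153.602.
B = 138.5·ln(23.66 − 10) − 305.0 = 138.5·ln 13.66 − 305.0 = 138.5·2.6145 − 305.0 = 57.104.
Rounded: (255, 154, 57).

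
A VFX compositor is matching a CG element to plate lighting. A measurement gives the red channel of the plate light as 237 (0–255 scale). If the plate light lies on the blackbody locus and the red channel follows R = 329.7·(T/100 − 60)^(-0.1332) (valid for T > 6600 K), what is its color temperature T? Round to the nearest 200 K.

(t − 60)^(-0.1332) = 237/329.7 = 0.71884.
t − 60 = 0.71884^(1/-0.1332) = 0.71884^(-7.508) = 11.922, so t = 71.922.
T = 100·t = 7192 K → 7200 K to the nearest 200 K.

7200 K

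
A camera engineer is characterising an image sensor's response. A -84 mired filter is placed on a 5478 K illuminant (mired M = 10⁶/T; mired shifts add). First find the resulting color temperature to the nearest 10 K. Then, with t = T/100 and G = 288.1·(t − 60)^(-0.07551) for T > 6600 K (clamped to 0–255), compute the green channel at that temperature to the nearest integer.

217

M_in = 10⁶/5478 = 182.55; M_out = 182.55 + (-84) = 98.55.
T_out = 10⁶/98.55 = 10147.3 K → 10150 K; t = 101.5.
G = 288.1·(101.5 − 60)^(-0.07551) = 288.1·41.5^(-0.07551) = 288.1·0.75478 = 217.453.
Rounded: 217.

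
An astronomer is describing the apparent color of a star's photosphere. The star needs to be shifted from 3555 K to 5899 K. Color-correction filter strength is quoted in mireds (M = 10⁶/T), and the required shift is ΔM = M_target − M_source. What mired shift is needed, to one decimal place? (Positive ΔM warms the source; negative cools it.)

-111.8 mireds

M_source = 10⁶/3555 = 281.294; M_target = 10⁶/5899 = 169.520.
ΔM = 169.520 − 281.294 = -111.774 → -111.8 mireds, a cooling shift.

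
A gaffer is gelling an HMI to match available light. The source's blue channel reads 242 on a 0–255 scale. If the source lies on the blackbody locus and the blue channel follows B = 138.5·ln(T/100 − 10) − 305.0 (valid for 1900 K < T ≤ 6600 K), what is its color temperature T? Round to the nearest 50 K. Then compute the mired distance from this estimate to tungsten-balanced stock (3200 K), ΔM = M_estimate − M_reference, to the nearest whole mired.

-151 mireds

ln(t − 10) = (242 + 305.0) / 138.5 = 3.9495.
t − 10 = e^3.9495 = 51.907, so t = 61.907.
T = 100·t = 6191 K → 6200 K to the nearest 50 K.
M_estimate = 10⁶/6200 = 161.29; M_reference = 10⁶/3200 = 312.50.
ΔM = 161.29 − 312.50 = -151.21 → -151 mireds.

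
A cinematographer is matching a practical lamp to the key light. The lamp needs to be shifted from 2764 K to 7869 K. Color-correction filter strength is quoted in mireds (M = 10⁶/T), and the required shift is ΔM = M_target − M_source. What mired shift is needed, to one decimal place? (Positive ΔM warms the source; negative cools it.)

M_source = 10⁶/2764 = 361.795; M_target = 10⁶/7869 = 127.081.
ΔM = 127.081 − 361.795 = -234.714 → -234.7 mireds, a cooling shift.

-234.7 mireds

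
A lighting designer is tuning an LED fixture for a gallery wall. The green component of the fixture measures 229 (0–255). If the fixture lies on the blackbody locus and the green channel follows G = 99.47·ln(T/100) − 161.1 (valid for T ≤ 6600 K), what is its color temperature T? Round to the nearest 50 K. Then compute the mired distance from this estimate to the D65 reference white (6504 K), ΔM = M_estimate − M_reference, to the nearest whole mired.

ln t = (229 + 161.1) / 99.47 = 3.9218.
t = e^3.9218 = 50.491.
T = 100·t = 5049 K → 5050 K to the nearest 50 K.
M_estimate = 10⁶/5050 = 198.02; M_reference = 10⁶/6504 = 153.75.
ΔM = 198.02 − 153.75 = 44.27 → +44 mireds.

+44 mireds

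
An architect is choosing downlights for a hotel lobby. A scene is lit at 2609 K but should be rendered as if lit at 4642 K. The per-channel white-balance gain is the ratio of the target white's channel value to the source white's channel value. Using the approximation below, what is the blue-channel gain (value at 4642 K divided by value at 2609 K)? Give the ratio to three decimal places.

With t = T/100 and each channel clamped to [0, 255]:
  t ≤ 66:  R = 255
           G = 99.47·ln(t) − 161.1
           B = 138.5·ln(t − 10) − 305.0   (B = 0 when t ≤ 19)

2.418

At 2609 K (t = 26.09):
  B = 138.5·ln(26.09 − 10) − 305.0 = 138.5·ln 16.09 − 305.0 = 138.5·2.7782 − 305.0 = 79.780.
At 4642 K (t = 46.42):
  B = 138.5·ln(46.42 − 10) − 305.0 = 138.5·ln 36.42 − 305.0 = 138.5·3.5951 − 305.0 = 192.924.
Gain = 192.924 / 79.780 = 2.4182 → 2.418.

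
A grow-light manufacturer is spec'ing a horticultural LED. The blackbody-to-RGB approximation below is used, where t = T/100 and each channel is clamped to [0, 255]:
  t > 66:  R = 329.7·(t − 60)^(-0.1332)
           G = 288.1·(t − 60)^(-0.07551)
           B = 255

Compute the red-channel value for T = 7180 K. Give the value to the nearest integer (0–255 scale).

237

t = 7180/100 = 71.8; the t > 66 branch applies.
R = 329.7·(71.8 − 60)^(-0.1332) = 329.7·11.8^(-0.1332) = 329.7·0.71982 = 237.325.
Rounded: 237.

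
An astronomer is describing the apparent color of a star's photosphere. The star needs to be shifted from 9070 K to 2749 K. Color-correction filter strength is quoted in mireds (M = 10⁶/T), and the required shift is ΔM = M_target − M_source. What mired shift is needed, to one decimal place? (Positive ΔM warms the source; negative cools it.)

+253.5 mireds

M_source = 10⁶/9070 = 110.254; M_target = 10⁶/2749 = 363.769.
ΔM = 363.769 − 110.254 = 253.515 → +253.5 mireds, a warming shift.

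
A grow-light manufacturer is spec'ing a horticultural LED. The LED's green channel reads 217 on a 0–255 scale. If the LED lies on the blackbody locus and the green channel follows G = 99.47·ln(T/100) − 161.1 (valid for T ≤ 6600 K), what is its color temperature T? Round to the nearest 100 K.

4500 K

ln t = (217 + 161.1) / 99.47 = 3.8011.
t = e^3.8011 = 44.752.
T = 100·t = 4475 K → 4500 K to the nearest 100 K.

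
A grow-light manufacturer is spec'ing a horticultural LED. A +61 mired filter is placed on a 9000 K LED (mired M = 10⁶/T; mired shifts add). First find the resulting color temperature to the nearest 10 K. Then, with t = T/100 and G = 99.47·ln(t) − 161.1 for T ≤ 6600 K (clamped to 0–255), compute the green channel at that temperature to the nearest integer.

243

M_in = 10⁶/9000 = 111.11; M_out = 111.11 + (+61) = 172.11.
T_out = 10⁶/172.11 = 5810.2 K → 5810 K; t = 58.1.
G = 99.47·ln 58.1 − 161.1 = 99.47·4.0622 − 161.1 = 242.964.
Rounded: 243.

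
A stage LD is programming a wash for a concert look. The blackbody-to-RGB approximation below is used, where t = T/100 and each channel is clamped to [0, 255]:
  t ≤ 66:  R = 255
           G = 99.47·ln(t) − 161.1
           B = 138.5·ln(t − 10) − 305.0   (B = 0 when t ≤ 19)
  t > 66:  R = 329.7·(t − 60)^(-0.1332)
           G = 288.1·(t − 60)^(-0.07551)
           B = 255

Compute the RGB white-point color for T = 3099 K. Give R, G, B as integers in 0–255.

t = 3099/100 = 30.99; the t ≤ 66 branch applies.
R = 255 by definition for t ≤ 66.
G = 99.47·ln 30.99 − 161.1 = 99.47·3.4337 − 161.1 = 180.447.
B = 138.5·ln(30.99 − 10) − 305.0 = 138.5·ln 20.99 − 305.0 = 138.5·3.0440 − 305.0 = 116.600.
Rounded: (255, 180, 117).

R=255, G=180, B=117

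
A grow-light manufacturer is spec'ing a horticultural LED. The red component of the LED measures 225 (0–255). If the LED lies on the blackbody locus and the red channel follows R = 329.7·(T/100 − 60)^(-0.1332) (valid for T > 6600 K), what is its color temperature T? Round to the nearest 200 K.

7800 K

(t − 60)^(-0.1332) = 225/329.7 = 0.68244.
t − 60 = 0.68244^(1/-0.1332) = 0.68244^(-7.508) = 17.610, so t = 77.610.
T = 100·t = 7761 K → 7800 K to the nearest 200 K.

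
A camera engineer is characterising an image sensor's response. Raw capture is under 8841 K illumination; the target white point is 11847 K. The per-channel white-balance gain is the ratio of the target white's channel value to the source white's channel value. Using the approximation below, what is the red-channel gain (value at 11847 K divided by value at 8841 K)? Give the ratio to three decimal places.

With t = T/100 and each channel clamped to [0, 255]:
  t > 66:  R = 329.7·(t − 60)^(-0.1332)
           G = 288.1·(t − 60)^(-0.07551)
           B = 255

At 8841 K (t = 88.41):
  R = 329.7·(88.41 − 60)^(-0.1332) = 329.7·28.41^(-0.1332) = 329.7·0.64032 = 211.114.
At 11847 K (t = 118.47):
  R = 329.7·(118.47 − 60)^(-0.1332) = 329.7·58.47^(-0.1332) = 329.7·0.58163 = 191.762.
Gain = 191.762 / 211.114 = 0.9083 → 0.908.

0.908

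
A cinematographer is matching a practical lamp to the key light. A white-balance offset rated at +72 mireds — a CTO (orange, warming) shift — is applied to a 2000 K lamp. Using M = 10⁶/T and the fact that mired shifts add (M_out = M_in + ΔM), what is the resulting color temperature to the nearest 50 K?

1750 K

M_in = 10⁶/2000 = 500.00 mireds.
M_out = 500.00 + (+72) = 572.00 mireds.
T_out = 10⁶/572.00 = 1748.3 K → 1750 K.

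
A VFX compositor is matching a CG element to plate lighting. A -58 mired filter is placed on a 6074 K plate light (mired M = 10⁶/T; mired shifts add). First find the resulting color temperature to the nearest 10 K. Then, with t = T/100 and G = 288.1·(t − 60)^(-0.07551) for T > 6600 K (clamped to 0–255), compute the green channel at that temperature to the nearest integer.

221

M_in = 10⁶/6074 = 164.64; M_out = 164.64 + (-58) = 106.64.
T_out = 10⁶/106.64 = 9377.7 K → 9380 K; t = 93.8.
G = 288.1·(93.8 − 60)^(-0.07551) = 288.1·33.8^(-0.07551) = 288.1·0.76657 = 220.849.
Rounded: 221.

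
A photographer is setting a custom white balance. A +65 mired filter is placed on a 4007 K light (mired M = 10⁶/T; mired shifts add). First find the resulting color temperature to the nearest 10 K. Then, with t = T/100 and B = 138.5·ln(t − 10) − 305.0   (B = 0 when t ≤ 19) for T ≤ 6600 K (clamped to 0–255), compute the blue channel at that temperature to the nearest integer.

122

M_in = 10⁶/4007 = 249.56; M_out = 249.56 + (+65) = 314.56.
T_out = 10⁶/314.56 = 3179.0 K → 3180 K; t = 31.8.
B = 138.5·ln(31.8 − 10) − 305.0 = 138.5·ln 21.8 − 305.0 = 138.5·3.0819 − 305.0 = 121.845.
Rounded: 122.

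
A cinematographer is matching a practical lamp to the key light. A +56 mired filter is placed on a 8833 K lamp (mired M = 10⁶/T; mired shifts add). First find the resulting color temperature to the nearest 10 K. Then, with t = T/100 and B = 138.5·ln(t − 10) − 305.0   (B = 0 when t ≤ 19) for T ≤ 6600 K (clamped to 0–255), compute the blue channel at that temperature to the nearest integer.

M_in = 10⁶/8833 = 113.21; M_out = 113.21 + (+56) = 169.21.
T_out = 10⁶/169.21 = 5909.8 K → 5910 K; t = 59.1.
B = 138.5·ln(59.1 − 10) − 305.0 = 138.5·ln 49.1 − 305.0 = 138.5·3.8939 − 305.0 = 234.299.
Rounded: 234.

234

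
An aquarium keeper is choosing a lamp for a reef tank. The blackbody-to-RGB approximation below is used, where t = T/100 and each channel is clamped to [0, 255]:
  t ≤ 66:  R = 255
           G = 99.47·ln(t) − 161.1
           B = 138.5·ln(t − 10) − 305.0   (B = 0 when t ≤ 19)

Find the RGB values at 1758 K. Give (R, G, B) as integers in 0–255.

(255, 124, 0)

t = 1758/100 = 17.58; the t ≤ 66 branch applies.
R = 255 by definition for t ≤ 66.
G = 99.47·ln 17.58 − 161.1 = 99.47·2.8668 − 161.1 = 124.057.
t = 17.58 ≤ 19, so B = 0.
Rounded: (255, 124, 0).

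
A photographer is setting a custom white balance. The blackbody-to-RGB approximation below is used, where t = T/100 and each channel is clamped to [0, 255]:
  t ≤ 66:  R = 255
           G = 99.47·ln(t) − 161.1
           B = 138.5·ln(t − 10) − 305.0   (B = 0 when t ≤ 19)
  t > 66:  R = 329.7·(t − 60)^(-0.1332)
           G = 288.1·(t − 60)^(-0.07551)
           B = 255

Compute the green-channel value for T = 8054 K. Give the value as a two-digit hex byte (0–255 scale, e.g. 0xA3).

0xE5

t = 8054/100 = 80.54; the t > 66 branch applies.
G = 288.1·(80.54 − 60)^(-0.07551) = 288.1·20.54^(-0.07551) = 288.1·0.79595 = 229.313.
Rounded: 229; in hex, 0xE5.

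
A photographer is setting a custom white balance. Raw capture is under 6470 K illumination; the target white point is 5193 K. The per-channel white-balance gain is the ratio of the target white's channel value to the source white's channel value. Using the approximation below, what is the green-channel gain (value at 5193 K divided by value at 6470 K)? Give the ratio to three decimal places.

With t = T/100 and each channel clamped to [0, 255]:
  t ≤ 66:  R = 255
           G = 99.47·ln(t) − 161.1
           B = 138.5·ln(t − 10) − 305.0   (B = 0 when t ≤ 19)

0.914

At 6470 K (t = 64.7):
  G = 99.47·ln 64.7 − 161.1 = 99.47·4.1698 − 161.1 = 253.666.
At 5193 K (t = 51.93):
  G = 99.47·ln 51.93 − 161.1 = 99.47·3.9499 − 161.1 = 231.796.
Gain = 231.796 / 253.666 = 0.9138 → 0.914.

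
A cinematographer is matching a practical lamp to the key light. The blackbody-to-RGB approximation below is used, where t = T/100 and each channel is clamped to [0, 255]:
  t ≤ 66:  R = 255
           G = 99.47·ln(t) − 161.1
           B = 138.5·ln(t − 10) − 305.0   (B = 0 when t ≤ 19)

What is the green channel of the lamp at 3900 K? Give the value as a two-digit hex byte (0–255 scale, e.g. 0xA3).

t = 3900/100 = 39; the t ≤ 66 branch applies.
G = 99.47·ln 39 − 161.1 = 99.47·3.6636 − 161.1 = 203.314.
Rounded: 203; in hex, 0xCB.

0xCB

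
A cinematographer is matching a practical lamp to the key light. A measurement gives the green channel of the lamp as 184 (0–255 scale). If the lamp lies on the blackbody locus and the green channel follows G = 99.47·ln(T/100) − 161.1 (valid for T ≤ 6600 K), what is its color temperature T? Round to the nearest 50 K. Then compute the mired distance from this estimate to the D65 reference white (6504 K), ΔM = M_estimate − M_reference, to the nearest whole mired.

ln t = (184 + 161.1) / 99.47 = 3.4694.
t = e^3.4694 = 32.117.
T = 100·t = 3212 K → 3200 K to the nearest 50 K.
M_estimate = 10⁶/3200 = 312.50; M_reference = 10⁶/6504 = 153.75.
ΔM = 312.50 − 153.75 = 158.75 → +159 mireds.

+159 mireds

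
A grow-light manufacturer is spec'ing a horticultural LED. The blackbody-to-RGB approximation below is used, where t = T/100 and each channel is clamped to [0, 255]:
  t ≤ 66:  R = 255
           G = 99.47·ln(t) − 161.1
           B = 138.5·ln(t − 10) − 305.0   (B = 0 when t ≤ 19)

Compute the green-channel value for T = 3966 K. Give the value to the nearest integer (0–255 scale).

205

t = 3966/100 = 39.66; the t ≤ 66 branch applies.
G = 99.47·ln 39.66 − 161.1 = 99.47·3.6803 − 161.1 = 204.984.
Rounded: 205.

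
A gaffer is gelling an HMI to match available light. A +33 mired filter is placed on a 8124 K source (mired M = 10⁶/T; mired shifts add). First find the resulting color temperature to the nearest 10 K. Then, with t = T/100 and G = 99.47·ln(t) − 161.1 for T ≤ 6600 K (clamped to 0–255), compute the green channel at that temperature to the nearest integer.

253

M_in = 10⁶/8124 = 123.09; M_out = 123.09 + (+33) = 156.09.
T_out = 10⁶/156.09 = 6406.5 K → 6410 K; t = 64.1.
G = 99.47·ln 64.1 − 161.1 = 99.47·4.1604 − 161.1 = 252.739.
Rounded: 253.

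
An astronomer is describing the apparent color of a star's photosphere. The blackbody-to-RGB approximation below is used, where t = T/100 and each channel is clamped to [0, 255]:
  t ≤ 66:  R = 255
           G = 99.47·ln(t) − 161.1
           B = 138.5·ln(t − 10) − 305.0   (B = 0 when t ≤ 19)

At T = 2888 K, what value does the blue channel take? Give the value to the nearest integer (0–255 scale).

102

t = 2888/100 = 28.88; the t ≤ 66 branch applies.
B = 138.5·ln(28.88 − 10) − 305.0 = 138.5·ln 18.88 − 305.0 = 138.5·2.9381 − 305.0 = 101.927.
Rounded: 102.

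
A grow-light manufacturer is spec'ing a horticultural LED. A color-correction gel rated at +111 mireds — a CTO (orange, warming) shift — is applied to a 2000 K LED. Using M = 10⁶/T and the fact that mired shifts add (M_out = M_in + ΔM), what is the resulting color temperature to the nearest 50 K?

1650 K

M_in = 10⁶/2000 = 500.00 mireds.
M_out = 500.00 + (+111) = 611.00 mireds.
T_out = 10⁶/611.00 = 1636.7 K → 1650 K.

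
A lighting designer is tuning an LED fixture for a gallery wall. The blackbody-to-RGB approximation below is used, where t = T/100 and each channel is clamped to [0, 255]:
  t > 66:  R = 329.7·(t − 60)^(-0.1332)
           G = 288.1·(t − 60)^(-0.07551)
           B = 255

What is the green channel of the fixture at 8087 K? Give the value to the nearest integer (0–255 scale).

t = 8087/100 = 80.87; the t > 66 branch applies.
G = 288.1·(80.87 − 60)^(-0.07551) = 288.1·20.87^(-0.07551) = 288.1·0.79499 = 229.037.
Rounded: 229.

229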